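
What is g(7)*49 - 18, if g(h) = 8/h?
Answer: 38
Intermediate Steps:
g(7)*49 - 18 = (8/7)*49 - 18 = 56 - 18 = 38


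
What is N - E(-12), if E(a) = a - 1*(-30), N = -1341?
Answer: -1359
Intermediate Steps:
E(a) = 30 + a (E(a) = a + 30 = 30 + a)
N - E(-12) = -1341 - (30 - 12) = -1341 - 1*18 = -1341 - 18 = -1359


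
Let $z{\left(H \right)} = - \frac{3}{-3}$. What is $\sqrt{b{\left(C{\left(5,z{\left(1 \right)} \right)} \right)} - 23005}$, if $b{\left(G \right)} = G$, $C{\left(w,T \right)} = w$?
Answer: $10 i \sqrt{230} \approx 151.66 i$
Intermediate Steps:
$z{\left(H \right)} = 1$ ($z{\left(H \right)} = \left(-3\right) \left(- \frac{1}{3}\right) = 1$)
$\sqrt{b{\left(C{\left(5,z{\left(1 \right)} \right)} \right)} - 23005} = \sqrt{5 - 23005} = \sqrt{-23000} = 10 i \sqrt{230}$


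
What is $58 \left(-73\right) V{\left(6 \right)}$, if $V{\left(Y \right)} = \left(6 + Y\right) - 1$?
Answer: $-46574$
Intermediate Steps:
$V{\left(Y \right)} = 5 + Y$
$58 \left(-73\right) V{\left(6 \right)} = 58 \left(-73\right) \left(5 + 6\right) = \left(-4234\right) 11 = -46574$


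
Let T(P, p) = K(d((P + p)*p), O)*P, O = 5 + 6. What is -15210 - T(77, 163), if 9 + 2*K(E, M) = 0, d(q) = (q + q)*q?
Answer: -29727/2 ≈ -14864.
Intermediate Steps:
O = 11
d(q) = 2*q² (d(q) = (2*q)*q = 2*q²)
K(E, M) = -9/2 (K(E, M) = -9/2 + (½)*0 = -9/2 + 0 = -9/2)
T(P, p) = -9*P/2
-15210 - T(77, 163) = -15210 - (-9)*77/2 = -15210 - 1*(-693/2) = -15210 + 693/2 = -29727/2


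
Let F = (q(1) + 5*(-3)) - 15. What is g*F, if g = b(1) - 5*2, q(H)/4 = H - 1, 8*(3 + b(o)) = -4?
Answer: 405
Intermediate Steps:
b(o) = -7/2 (b(o) = -3 + (⅛)*(-4) = -3 - ½ = -7/2)
q(H) = -4 + 4*H (q(H) = 4*(H - 1) = 4*(-1 + H) = -4 + 4*H)
F = -30 (F = ((-4 + 4*1) + 5*(-3)) - 15 = ((-4 + 4) - 15) - 15 = (0 - 15) - 15 = -15 - 15 = -30)
g = -27/2 (g = -7/2 - 5*2 = -7/2 - 10 = -27/2 ≈ -13.500)
g*F = -27/2*(-30) = 405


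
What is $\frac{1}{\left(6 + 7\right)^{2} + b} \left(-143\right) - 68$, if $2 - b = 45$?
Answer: $- \frac{8711}{126} \approx -69.135$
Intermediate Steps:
$b = -43$ ($b = 2 - 45 = -43$)
$\frac{1}{\left(6 + 7\right)^{2} + b} \left(-143\right) - 68 = \frac{1}{\left(6 + 7\right)^{2} - 43} \left(-143\right) - 68 = \frac{1}{13^{2} - 43} \left(-143\right) - 68 = \frac{1}{169 - 43} \left(-143\right) - 68 = \frac{1}{126} \left(-143\right) - 68 = - \frac{143}{126} - 68 = - \frac{8711}{126}$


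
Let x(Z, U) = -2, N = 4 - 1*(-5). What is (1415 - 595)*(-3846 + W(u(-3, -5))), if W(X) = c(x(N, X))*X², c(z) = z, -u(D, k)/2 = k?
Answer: -3317720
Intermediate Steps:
u(D, k) = -2*k
N = 9 (N = 4 + 5 = 9)
W(X) = -2*X²
(1415 - 595)*(-3846 + W(u(-3, -5))) = (1415 - 595)*(-3846 - 2*(-2*(-5))²) = 820*(-3846 - 2*10²) = 820*(-3846 - 2*100) = 820*(-3846 - 200) = 820*(-4046) = -3317720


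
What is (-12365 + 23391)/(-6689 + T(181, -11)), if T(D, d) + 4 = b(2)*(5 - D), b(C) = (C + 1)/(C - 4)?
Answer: -11026/6429 ≈ -1.7150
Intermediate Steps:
b(C) = (1 + C)/(-4 + C)
T(D, d) = -23/2 + 3*D/2 (T(D, d) = -4 + ((1 + 2)/(-4 + 2))*(5 - D) = -4 + (3/(-2))*(5 - D) = -4 + (-1/2*3)*(5 - D) = -4 - 3*(5 - D)/2 = -4 + (-15/2 + 3*D/2) = -23/2 + 3*D/2)
(-12365 + 23391)/(-6689 + T(181, -11)) = (-12365 + 23391)/(-6689 + (-23/2 + (3/2)*181)) = 11026/(-6689 + (-23/2 + 543/2)) = 11026/(-6689 + 260) = 11026/(-6429) = 11026*(-1/6429) = -11026/6429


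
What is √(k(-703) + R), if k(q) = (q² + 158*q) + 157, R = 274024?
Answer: 2*√164329 ≈ 810.75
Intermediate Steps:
k(q) = 157 + q² + 158*q
√(k(-703) + R) = √((157 + (-703)² + 158*(-703)) + 274024) = √((157 + 494209 - 111074) + 274024) = √(383292 + 274024) = √657316 = 2*√164329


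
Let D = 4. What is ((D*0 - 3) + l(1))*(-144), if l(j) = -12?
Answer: 2160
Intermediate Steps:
((D*0 - 3) + l(1))*(-144) = ((4*0 - 3) - 12)*(-144) = ((0 - 3) - 12)*(-144) = (-3 - 12)*(-144) = -15*(-144) = 2160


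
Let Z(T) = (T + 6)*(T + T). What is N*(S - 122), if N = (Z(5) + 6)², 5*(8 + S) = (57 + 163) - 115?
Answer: -1466704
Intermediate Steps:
Z(T) = 2*T*(6 + T) (Z(T) = (6 + T)*(2*T) = 2*T*(6 + T))
S = 13 (S = -8 + ((57 + 163) - 115)/5 = -8 + (220 - 115)/5 = -8 + (⅕)*105 = -8 + 21 = 13)
N = 13456 (N = (2*5*(6 + 5) + 6)² = (2*5*11 + 6)² = (110 + 6)² = 116² = 13456)
N*(S - 122) = 13456*(13 - 122) = 13456*(-109) = -1466704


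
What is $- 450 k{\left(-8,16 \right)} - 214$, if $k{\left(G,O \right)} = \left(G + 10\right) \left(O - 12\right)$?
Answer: $-3814$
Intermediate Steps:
$k{\left(G,O \right)} = \left(-12 + O\right) \left(10 + G\right)$ ($k{\left(G,O \right)} = \left(10 + G\right) \left(-12 + O\right) = \left(-12 + O\right) \left(10 + G\right)$)
$- 450 k{\left(-8,16 \right)} - 214 = - 450 \left(-120 - -96 + 10 \cdot 16 - 128\right) - 214 = - 450 \left(-120 + 96 + 160 - 128\right) - 214 = \left(-450\right) 8 - 214 = -3600 - 214 = -3814$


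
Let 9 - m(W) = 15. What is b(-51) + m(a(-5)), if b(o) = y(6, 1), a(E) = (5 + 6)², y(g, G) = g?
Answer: 0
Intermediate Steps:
a(E) = 121 (a(E) = 11² = 121)
m(W) = -6 (m(W) = 9 - 1*15 = 9 - 15 = -6)
b(o) = 6
b(-51) + m(a(-5)) = 6 - 6 = 0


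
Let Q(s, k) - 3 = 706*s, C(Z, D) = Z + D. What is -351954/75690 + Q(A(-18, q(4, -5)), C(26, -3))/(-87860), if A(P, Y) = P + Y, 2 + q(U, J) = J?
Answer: -328744189/73890260 ≈ -4.4491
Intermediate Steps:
q(U, J) = -2 + J
C(Z, D) = D + Z
Q(s, k) = 3 + 706*s
-351954/75690 + Q(A(-18, q(4, -5)), C(26, -3))/(-87860) = -351954/75690 + (3 + 706*(-18 + (-2 - 5)))/(-87860) = -351954*1/75690 + (3 + 706*(-18 - 7))*(-1/87860) = -19553/4205 + (3 + 706*(-25))*(-1/87860) = -19553/4205 + (3 - 17650)*(-1/87860) = -19553/4205 - 17647*(-1/87860) = -19553/4205 + 17647/87860 = -328744189/73890260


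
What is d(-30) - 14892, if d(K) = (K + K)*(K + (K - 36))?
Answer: -9132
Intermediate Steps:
d(K) = 2*K*(-36 + 2*K) (d(K) = (2*K)*(K + (-36 + K)) = (2*K)*(-36 + 2*K) = 2*K*(-36 + 2*K))
d(-30) - 14892 = 4*(-30)*(-18 - 30) - 14892 = 4*(-30)*(-48) - 14892 = 5760 - 14892 = -9132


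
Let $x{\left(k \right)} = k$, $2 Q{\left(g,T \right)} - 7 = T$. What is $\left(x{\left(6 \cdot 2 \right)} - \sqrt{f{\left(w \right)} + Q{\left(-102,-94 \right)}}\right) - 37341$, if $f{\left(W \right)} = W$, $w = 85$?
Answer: $-37329 - \frac{\sqrt{166}}{2} \approx -37335.0$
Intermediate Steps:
$Q{\left(g,T \right)} = \frac{7}{2} + \frac{T}{2}$
$\left(x{\left(6 \cdot 2 \right)} - \sqrt{f{\left(w \right)} + Q{\left(-102,-94 \right)}}\right) - 37341 = \left(6 \cdot 2 - \sqrt{85 + \left(\frac{7}{2} + \frac{1}{2} \left(-94\right)\right)}\right) - 37341 = \left(12 - \sqrt{85 + \left(\frac{7}{2} - 47\right)}\right) - 37341 = \left(12 - \sqrt{85 - \frac{87}{2}}\right) - 37341 = \left(12 - \sqrt{\frac{83}{2}}\right) - 37341 = \left(12 - \frac{\sqrt{166}}{2}\right) - 37341 = -37329 - \frac{\sqrt{166}}{2}$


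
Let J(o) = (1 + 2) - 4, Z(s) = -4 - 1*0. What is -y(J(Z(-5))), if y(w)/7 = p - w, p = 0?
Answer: -7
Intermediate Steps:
Z(s) = -4 (Z(s) = -4 + 0 = -4)
J(o) = -1 (J(o) = 3 - 4 = -1)
y(w) = -7*w (y(w) = 7*(0 - w) = 7*(-w) = -7*w)
-y(J(Z(-5))) = -(-7)*(-1) = -1*7 = -7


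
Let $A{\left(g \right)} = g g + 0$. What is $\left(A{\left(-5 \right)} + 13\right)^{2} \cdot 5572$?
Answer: $8045968$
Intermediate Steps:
$A{\left(g \right)} = g^{2}$ ($A{\left(g \right)} = g^{2} + 0 = g^{2}$)
$\left(A{\left(-5 \right)} + 13\right)^{2} \cdot 5572 = \left(\left(-5\right)^{2} + 13\right)^{2} \cdot 5572 = \left(25 + 13\right)^{2} \cdot 5572 = 38^{2} \cdot 5572 = 1444 \cdot 5572 = 8045968$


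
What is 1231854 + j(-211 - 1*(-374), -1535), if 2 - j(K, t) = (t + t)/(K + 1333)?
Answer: 921429823/748 ≈ 1.2319e+6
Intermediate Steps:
j(K, t) = 2 - 2*t/(1333 + K) (j(K, t) = 2 - (t + t)/(K + 1333) = 2 - 2*t/(1333 + K))
1231854 + j(-211 - 1*(-374), -1535) = 1231854 + 2*(1333 + (-211 - 1*(-374)) - 1*(-1535))/(1333 + (-211 - 1*(-374))) = 1231854 + 2*(1333 + (-211 + 374) + 1535)/(1333 + (-211 + 374)) = 1231854 + 2*(1333 + 163 + 1535)/(1333 + 163) = 1231854 + 2*3031/1496 = 1231854 + 2*(1/1496)*3031 = 1231854 + 3031/748 = 921429823/748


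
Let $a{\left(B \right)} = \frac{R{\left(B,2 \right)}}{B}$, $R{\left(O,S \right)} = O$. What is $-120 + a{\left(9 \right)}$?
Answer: $-119$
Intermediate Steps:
$a{\left(B \right)} = 1$ ($a{\left(B \right)} = \frac{B}{B} = 1$)
$-120 + a{\left(9 \right)} = -120 + 1 = -119$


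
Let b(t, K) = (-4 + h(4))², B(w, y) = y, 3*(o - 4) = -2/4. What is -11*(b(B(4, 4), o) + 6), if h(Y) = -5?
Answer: -957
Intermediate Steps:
o = 23/6 (o = 4 + (-2/4)/3 = 4 + (-2*¼)/3 = 4 + (⅓)*(-½) = 4 - ⅙ = 23/6 ≈ 3.8333)
b(t, K) = 81 (b(t, K) = (-4 - 5)² = (-9)² = 81)
-11*(b(B(4, 4), o) + 6) = -11*(81 + 6) = -11*87 = -957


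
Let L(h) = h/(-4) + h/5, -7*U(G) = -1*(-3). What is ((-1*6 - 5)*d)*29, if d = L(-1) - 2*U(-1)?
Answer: -40513/140 ≈ -289.38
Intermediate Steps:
U(G) = -3/7 (U(G) = -(-1)*(-3)/7 = -1/7*3 = -3/7)
L(h) = -h/20 (L(h) = h*(-1/4) + h*(1/5) = -h/4 + h/5 = -h/20)
d = 127/140 (d = -1/20*(-1) - 2*(-3/7) = 1/20 + 6/7 = 127/140 ≈ 0.90714)
((-1*6 - 5)*d)*29 = ((-1*6 - 5)*(127/140))*29 = ((-6 - 5)*(127/140))*29 = -11*127/140*29 = -1397/140*29 = -40513/140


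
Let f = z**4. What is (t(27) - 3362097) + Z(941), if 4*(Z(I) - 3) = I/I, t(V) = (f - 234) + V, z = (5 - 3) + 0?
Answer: -13449139/4 ≈ -3.3623e+6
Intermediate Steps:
z = 2 (z = 2 + 0 = 2)
f = 16 (f = 2**4 = 16)
t(V) = -218 + V (t(V) = (16 - 234) + V = -218 + V)
Z(I) = 13/4 (Z(I) = 3 + (I/I)/4 = 3 + (1/4)*1 = 3 + 1/4 = 13/4)
(t(27) - 3362097) + Z(941) = ((-218 + 27) - 3362097) + 13/4 = (-191 - 3362097) + 13/4 = -3362288 + 13/4 = -13449139/4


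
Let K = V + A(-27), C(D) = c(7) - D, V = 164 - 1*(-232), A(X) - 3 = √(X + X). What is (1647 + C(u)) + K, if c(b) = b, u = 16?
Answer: 2037 + 3*I*√6 ≈ 2037.0 + 7.3485*I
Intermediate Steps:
A(X) = 3 + √2*√X (A(X) = 3 + √(X + X) = 3 + √(2*X) = 3 + √2*√X)
V = 396 (V = 164 + 232 = 396)
C(D) = 7 - D
K = 399 + 3*I*√6 (K = 396 + (3 + √2*√(-27)) = 396 + (3 + √2*(3*I*√3)) = 396 + (3 + 3*I*√6) = 399 + 3*I*√6 ≈ 399.0 + 7.3485*I)
(1647 + C(u)) + K = (1647 + (7 - 1*16)) + (399 + 3*I*√6) = (1647 + (7 - 16)) + (399 + 3*I*√6) = (1647 - 9) + (399 + 3*I*√6) = 1638 + (399 + 3*I*√6) = 2037 + 3*I*√6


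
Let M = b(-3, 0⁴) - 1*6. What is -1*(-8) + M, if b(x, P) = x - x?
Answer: 2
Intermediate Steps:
b(x, P) = 0
M = -6 (M = 0 - 1*6 = 0 - 6 = -6)
-1*(-8) + M = -1*(-8) - 6 = 8 - 6 = 2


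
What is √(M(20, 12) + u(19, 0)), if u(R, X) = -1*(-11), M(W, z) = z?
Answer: √23 ≈ 4.7958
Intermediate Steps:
u(R, X) = 11
√(M(20, 12) + u(19, 0)) = √(12 + 11) = √23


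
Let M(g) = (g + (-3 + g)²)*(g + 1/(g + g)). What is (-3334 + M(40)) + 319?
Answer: 4269009/80 ≈ 53363.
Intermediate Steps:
M(g) = (g + (-3 + g)²)*(g + 1/(2*g))
(-3334 + M(40)) + 319 = (-3334 + (½)*(9 + 40*(-5 - 10*40² + 2*40³ + 19*40))/40) + 319 = (-3334 + (½)*(1/40)*(9 + 40*(-5 - 10*1600 + 2*64000 + 760))) + 319 = (-3334 + (½)*(1/40)*(9 + 40*(-5 - 16000 + 128000 + 760))) + 319 = (-3334 + (½)*(1/40)*(9 + 40*112755)) + 319 = (-3334 + (½)*(1/40)*(9 + 4510200)) + 319 = (-3334 + (½)*(1/40)*4510209) + 319 = (-3334 + 4510209/80) + 319 = 4243489/80 + 319 = 4269009/80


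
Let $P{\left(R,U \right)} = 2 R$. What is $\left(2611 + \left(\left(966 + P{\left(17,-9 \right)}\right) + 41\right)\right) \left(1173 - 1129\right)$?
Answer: $160688$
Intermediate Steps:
$\left(2611 + \left(\left(966 + P{\left(17,-9 \right)}\right) + 41\right)\right) \left(1173 - 1129\right) = \left(2611 + \left(\left(966 + 2 \cdot 17\right) + 41\right)\right) \left(1173 - 1129\right) = \left(2611 + \left(\left(966 + 34\right) + 41\right)\right) 44 = \left(2611 + \left(1000 + 41\right)\right) 44 = \left(2611 + 1041\right) 44 = 3652 \cdot 44 = 160688$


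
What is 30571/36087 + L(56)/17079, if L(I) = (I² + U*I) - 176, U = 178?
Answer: 329551615/205443291 ≈ 1.6041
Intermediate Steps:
L(I) = -176 + I² + 178*I (L(I) = (I² + 178*I) - 176 = -176 + I² + 178*I)
30571/36087 + L(56)/17079 = 30571/36087 + (-176 + 56² + 178*56)/17079 = 30571*(1/36087) + (-176 + 3136 + 9968)*(1/17079) = 30571/36087 + 12928*(1/17079) = 30571/36087 + 12928/17079 = 329551615/205443291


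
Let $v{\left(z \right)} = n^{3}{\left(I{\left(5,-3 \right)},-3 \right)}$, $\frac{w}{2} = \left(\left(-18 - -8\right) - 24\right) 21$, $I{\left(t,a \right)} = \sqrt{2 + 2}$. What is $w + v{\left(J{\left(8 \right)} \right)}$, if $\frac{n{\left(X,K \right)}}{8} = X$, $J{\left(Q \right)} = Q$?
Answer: $2668$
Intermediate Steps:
$I{\left(t,a \right)} = 2$ ($I{\left(t,a \right)} = \sqrt{4} = 2$)
$n{\left(X,K \right)} = 8 X$
$w = -1428$ ($w = 2 \left(\left(-18 - -8\right) - 24\right) 21 = 2 \left(\left(-18 + 8\right) - 24\right) 21 = 2 \left(-10 - 24\right) 21 = 2 \left(\left(-34\right) 21\right) = 2 \left(-714\right) = -1428$)
$v{\left(z \right)} = 4096$ ($v{\left(z \right)} = \left(8 \cdot 2\right)^{3} = 16^{3} = 4096$)
$w + v{\left(J{\left(8 \right)} \right)} = -1428 + 4096 = 2668$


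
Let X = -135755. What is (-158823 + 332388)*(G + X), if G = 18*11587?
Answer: 12637441215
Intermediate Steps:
G = 208566
(-158823 + 332388)*(G + X) = (-158823 + 332388)*(208566 - 135755) = 173565*72811 = 12637441215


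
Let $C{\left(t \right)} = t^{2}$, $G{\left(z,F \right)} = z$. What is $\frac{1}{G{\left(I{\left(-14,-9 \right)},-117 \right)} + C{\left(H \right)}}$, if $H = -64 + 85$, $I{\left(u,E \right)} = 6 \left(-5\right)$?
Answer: $\frac{1}{411} \approx 0.0024331$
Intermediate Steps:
$I{\left(u,E \right)} = -30$
$H = 21$
$\frac{1}{G{\left(I{\left(-14,-9 \right)},-117 \right)} + C{\left(H \right)}} = \frac{1}{-30 + 21^{2}} = \frac{1}{-30 + 441} = \frac{1}{411}$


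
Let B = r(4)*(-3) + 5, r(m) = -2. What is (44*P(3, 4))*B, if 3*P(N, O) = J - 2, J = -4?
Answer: -968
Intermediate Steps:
P(N, O) = -2 (P(N, O) = (-4 - 2)/3 = (1/3)*(-6) = -2)
B = 11 (B = -2*(-3) + 5 = 6 + 5 = 11)
(44*P(3, 4))*B = (44*(-2))*11 = -88*11 = -968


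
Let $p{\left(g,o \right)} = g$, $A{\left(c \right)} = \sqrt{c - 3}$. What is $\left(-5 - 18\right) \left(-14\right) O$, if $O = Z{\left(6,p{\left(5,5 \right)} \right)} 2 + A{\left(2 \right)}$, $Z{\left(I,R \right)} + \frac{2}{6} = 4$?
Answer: $\frac{7084}{3} + 322 i \approx 2361.3 + 322.0 i$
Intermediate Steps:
$A{\left(c \right)} = \sqrt{-3 + c}$
$Z{\left(I,R \right)} = \frac{11}{3}$ ($Z{\left(I,R \right)} = - \frac{1}{3} + 4 = \frac{11}{3}$)
$O = \frac{22}{3} + i$ ($O = \frac{11}{3} \cdot 2 + \sqrt{-3 + 2} = \frac{22}{3} + \sqrt{-1} = \frac{22}{3} + i \approx 7.3333 + 1.0 i$)
$\left(-5 - 18\right) \left(-14\right) O = \left(-5 - 18\right) \left(-14\right) \left(\frac{22}{3} + i\right) = \left(-23\right) \left(-14\right) \left(\frac{22}{3} + i\right) = 322 \left(\frac{22}{3} + i\right) = \frac{7084}{3} + 322 i$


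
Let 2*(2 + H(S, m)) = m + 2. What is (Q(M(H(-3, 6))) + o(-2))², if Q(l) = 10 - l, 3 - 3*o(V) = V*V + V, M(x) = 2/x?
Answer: 784/9 ≈ 87.111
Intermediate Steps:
H(S, m) = -1 + m/2 (H(S, m) = -2 + (m + 2)/2 = -2 + (2 + m)/2 = -2 + (1 + m/2) = -1 + m/2)
o(V) = 1 - V/3 - V²/3 (o(V) = 1 - (V*V + V)/3 = 1 - (V² + V)/3 = 1 - (V + V²)/3 = 1 + (-V/3 - V²/3) = 1 - V/3 - V²/3)
(Q(M(H(-3, 6))) + o(-2))² = ((10 - 2/(-1 + (½)*6)) + (1 - ⅓*(-2) - ⅓*(-2)²))² = ((10 - 2/(-1 + 3)) + (1 + ⅔ - ⅓*4))² = ((10 - 2/2) + (1 + ⅔ - 4/3))² = ((10 - 2/2) + ⅓)² = ((10 - 1*1) + ⅓)² = ((10 - 1) + ⅓)² = (9 + ⅓)² = (28/3)² = 784/9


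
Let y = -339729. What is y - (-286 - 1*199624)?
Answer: -139819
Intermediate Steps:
y - (-286 - 1*199624) = -339729 - (-286 - 1*199624) = -339729 - (-286 - 199624) = -339729 - 1*(-199910) = -339729 + 199910 = -139819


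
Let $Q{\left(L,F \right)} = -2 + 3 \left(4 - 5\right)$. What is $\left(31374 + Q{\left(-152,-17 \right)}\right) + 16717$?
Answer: $48086$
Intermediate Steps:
$Q{\left(L,F \right)} = -5$ ($Q{\left(L,F \right)} = -2 + 3 \left(4 - 5\right) = -2 + 3 \left(-1\right) = -2 - 3 = -5$)
$\left(31374 + Q{\left(-152,-17 \right)}\right) + 16717 = \left(31374 - 5\right) + 16717 = 31369 + 16717 = 48086$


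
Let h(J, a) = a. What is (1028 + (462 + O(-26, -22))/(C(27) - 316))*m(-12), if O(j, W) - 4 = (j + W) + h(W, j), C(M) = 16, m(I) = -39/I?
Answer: 500513/150 ≈ 3336.8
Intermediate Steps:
O(j, W) = 4 + W + 2*j (O(j, W) = 4 + ((j + W) + j) = 4 + ((W + j) + j) = 4 + (W + 2*j) = 4 + W + 2*j)
(1028 + (462 + O(-26, -22))/(C(27) - 316))*m(-12) = (1028 + (462 + (4 - 22 + 2*(-26)))/(16 - 316))*(-39/(-12)) = (1028 + (462 + (4 - 22 - 52))/(-300))*(-39*(-1/12)) = (1028 + (462 - 70)*(-1/300))*(13/4) = (1028 + 392*(-1/300))*(13/4) = (1028 - 98/75)*(13/4) = (77002/75)*(13/4) = 500513/150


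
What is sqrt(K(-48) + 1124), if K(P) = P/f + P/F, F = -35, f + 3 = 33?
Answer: 2*sqrt(344155)/35 ≈ 33.523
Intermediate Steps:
f = 30 (f = -3 + 33 = 30)
K(P) = P/210 (K(P) = P/30 + P/(-35) = P*(1/30) + P*(-1/35) = P/30 - P/35 = P/210)
sqrt(K(-48) + 1124) = sqrt((1/210)*(-48) + 1124) = sqrt(-8/35 + 1124) = sqrt(39332/35) = 2*sqrt(344155)/35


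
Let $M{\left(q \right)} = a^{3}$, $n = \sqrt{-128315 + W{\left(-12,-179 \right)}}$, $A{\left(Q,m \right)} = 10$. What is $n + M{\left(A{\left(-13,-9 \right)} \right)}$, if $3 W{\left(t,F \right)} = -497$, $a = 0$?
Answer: $\frac{439 i \sqrt{6}}{3} \approx 358.44 i$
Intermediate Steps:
$W{\left(t,F \right)} = - \frac{497}{3}$ ($W{\left(t,F \right)} = \frac{1}{3} \left(-497\right) = - \frac{497}{3}$)
$n = \frac{439 i \sqrt{6}}{3}$ ($n = \sqrt{-128315 - \frac{497}{3}} = \sqrt{- \frac{385442}{3}} = \frac{439 i \sqrt{6}}{3} \approx 358.44 i$)
$M{\left(q \right)} = 0$ ($M{\left(q \right)} = 0^{3} = 0$)
$n + M{\left(A{\left(-13,-9 \right)} \right)} = \frac{439 i \sqrt{6}}{3} + 0 = \frac{439 i \sqrt{6}}{3}$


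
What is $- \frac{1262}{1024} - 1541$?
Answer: $- \frac{789623}{512} \approx -1542.2$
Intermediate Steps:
$- \frac{1262}{1024} - 1541 = \left(-1262\right) \frac{1}{1024} - 1541 = - \frac{631}{512} - 1541 = - \frac{789623}{512}$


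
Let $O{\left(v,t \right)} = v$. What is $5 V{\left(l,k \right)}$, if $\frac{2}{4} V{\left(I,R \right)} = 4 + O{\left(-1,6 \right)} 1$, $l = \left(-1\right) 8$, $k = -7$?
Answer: $30$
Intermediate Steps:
$l = -8$
$V{\left(I,R \right)} = 6$ ($V{\left(I,R \right)} = 2 \left(4 - 1\right) = 2 \cdot 3 = 6$)
$5 V{\left(l,k \right)} = 5 \cdot 6 = 30$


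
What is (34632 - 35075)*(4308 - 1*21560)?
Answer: 7642636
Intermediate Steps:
(34632 - 35075)*(4308 - 1*21560) = -443*(4308 - 21560) = -443*(-17252) = 7642636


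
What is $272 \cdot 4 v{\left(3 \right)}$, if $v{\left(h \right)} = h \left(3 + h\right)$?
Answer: $19584$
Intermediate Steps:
$272 \cdot 4 v{\left(3 \right)} = 272 \cdot 4 \cdot 3 \left(3 + 3\right) = 272 \cdot 4 \cdot 3 \cdot 6 = 272 \cdot 4 \cdot 18 = 272 \cdot 72 = 19584$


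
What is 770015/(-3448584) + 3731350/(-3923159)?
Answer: -15888765185785/13529343356856 ≈ -1.1744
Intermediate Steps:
770015/(-3448584) + 3731350/(-3923159) = 770015*(-1/3448584) + 3731350*(-1/3923159) = -770015/3448584 - 3731350/3923159 = -15888765185785/13529343356856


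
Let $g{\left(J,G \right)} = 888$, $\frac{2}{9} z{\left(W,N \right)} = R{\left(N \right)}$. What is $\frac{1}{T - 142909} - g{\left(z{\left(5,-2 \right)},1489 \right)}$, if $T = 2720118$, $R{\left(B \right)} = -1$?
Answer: $- \frac{2288561591}{2577209} \approx -888.0$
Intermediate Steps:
$z{\left(W,N \right)} = - \frac{9}{2}$ ($z{\left(W,N \right)} = \frac{9}{2} \left(-1\right) = - \frac{9}{2}$)
$\frac{1}{T - 142909} - g{\left(z{\left(5,-2 \right)},1489 \right)} = \frac{1}{2720118 - 142909} - 888 = \frac{1}{2577209} - 888 = - \frac{2288561591}{2577209}$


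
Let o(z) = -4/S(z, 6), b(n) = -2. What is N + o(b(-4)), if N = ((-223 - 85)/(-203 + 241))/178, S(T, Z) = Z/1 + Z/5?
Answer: -9148/15219 ≈ -0.60109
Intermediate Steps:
S(T, Z) = 6*Z/5 (S(T, Z) = Z*1 + Z*(⅕) = Z + Z/5 = 6*Z/5)
o(z) = -5/9 (o(z) = -4/((6/5)*6) = -4/36/5 = -4*5/36 = -5/9)
N = -77/1691 (N = -308/38*(1/178) = -308*1/38*(1/178) = -154/19*1/178 = -77/1691 ≈ -0.045535)
N + o(b(-4)) = -77/1691 - 5/9 = -9148/15219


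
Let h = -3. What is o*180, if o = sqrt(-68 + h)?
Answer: 180*I*sqrt(71) ≈ 1516.7*I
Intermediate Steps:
o = I*sqrt(71) (o = sqrt(-68 - 3) = sqrt(-71) = I*sqrt(71) ≈ 8.4261*I)
o*180 = (I*sqrt(71))*180 = 180*I*sqrt(71)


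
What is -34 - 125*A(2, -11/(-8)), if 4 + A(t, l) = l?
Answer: 2353/8 ≈ 294.13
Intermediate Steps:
A(t, l) = -4 + l
-34 - 125*A(2, -11/(-8)) = -34 - 125*(-4 - 11/(-8)) = -34 - 125*(-4 - 11*(-1/8)) = -34 - 125*(-4 + 11/8) = -34 - 125*(-21/8) = -34 + 2625/8 = 2353/8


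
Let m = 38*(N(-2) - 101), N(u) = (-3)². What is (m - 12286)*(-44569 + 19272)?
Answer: 399237254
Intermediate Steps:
N(u) = 9
m = -3496 (m = 38*(9 - 101) = 38*(-92) = -3496)
(m - 12286)*(-44569 + 19272) = (-3496 - 12286)*(-44569 + 19272) = -15782*(-25297) = 399237254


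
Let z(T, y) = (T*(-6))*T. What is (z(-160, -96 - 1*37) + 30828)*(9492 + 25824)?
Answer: -4335815952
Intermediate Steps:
z(T, y) = -6*T² (z(T, y) = (-6*T)*T = -6*T²)
(z(-160, -96 - 1*37) + 30828)*(9492 + 25824) = (-6*(-160)² + 30828)*(9492 + 25824) = (-6*25600 + 30828)*35316 = (-153600 + 30828)*35316 = -122772*35316 = -4335815952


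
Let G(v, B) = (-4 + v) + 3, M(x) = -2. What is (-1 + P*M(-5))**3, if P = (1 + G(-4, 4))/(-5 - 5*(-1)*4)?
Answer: -343/3375 ≈ -0.10163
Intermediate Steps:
G(v, B) = -1 + v
P = -4/15 (P = (1 + (-1 - 4))/(-5 - 5*(-1)*4) = (1 - 5)/(-5 + 5*4) = -4/(-5 + 20) = -4/15 ≈ -0.26667)
(-1 + P*M(-5))**3 = (-1 - 4/15*(-2))**3 = (-1 + 8/15)**3 = (-7/15)**3 = -343/3375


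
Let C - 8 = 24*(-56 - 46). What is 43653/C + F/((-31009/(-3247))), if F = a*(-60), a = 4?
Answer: -3255079077/75661960 ≈ -43.021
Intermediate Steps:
C = -2440 (C = 8 + 24*(-56 - 46) = 8 + 24*(-102) = 8 - 2448 = -2440)
F = -240 (F = 4*(-60) = -240)
43653/C + F/((-31009/(-3247))) = 43653/(-2440) - 240/((-31009/(-3247))) = 43653*(-1/2440) - 240/((-31009*(-1/3247))) = -43653/2440 - 240/31009/3247 = -43653/2440 - 240*3247/31009 = -43653/2440 - 779280/31009 = -3255079077/75661960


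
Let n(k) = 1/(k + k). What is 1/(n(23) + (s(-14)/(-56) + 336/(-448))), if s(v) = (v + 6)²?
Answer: -644/1205 ≈ -0.53444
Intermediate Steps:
n(k) = 1/(2*k)
s(v) = (6 + v)²
1/(n(23) + (s(-14)/(-56) + 336/(-448))) = 1/((½)/23 + ((6 - 14)²/(-56) + 336/(-448))) = 1/((½)*(1/23) + ((-8)²*(-1/56) + 336*(-1/448))) = 1/(1/46 + (64*(-1/56) - ¾)) = 1/(1/46 + (-8/7 - ¾)) = 1/(1/46 - 53/28) = 1/(-1205/644) = -644/1205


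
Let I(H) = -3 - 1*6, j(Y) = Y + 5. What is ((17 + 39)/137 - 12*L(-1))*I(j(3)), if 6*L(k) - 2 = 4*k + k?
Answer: -7902/137 ≈ -57.679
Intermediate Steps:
L(k) = ⅓ + 5*k/6 (L(k) = ⅓ + (4*k + k)/6 = ⅓ + (5*k)/6 = ⅓ + 5*k/6)
j(Y) = 5 + Y
I(H) = -9 (I(H) = -3 - 6 = -9)
((17 + 39)/137 - 12*L(-1))*I(j(3)) = ((17 + 39)/137 - 12*(⅓ + (⅚)*(-1)))*(-9) = (56*(1/137) - 12*(⅓ - ⅚))*(-9) = (56/137 - 12*(-½))*(-9) = (56/137 + 6)*(-9) = (878/137)*(-9) = -7902/137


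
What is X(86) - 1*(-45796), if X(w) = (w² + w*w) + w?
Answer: 60674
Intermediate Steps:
X(w) = w + 2*w² (X(w) = (w² + w²) + w = 2*w² + w = w + 2*w²)
X(86) - 1*(-45796) = 86*(1 + 2*86) - 1*(-45796) = 86*(1 + 172) + 45796 = 86*173 + 45796 = 14878 + 45796 = 60674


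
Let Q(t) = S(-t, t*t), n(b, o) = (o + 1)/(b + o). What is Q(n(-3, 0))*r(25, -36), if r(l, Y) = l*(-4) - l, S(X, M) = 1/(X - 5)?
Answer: 375/14 ≈ 26.786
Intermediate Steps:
n(b, o) = (1 + o)/(b + o)
S(X, M) = 1/(-5 + X)
r(l, Y) = -5*l (r(l, Y) = -4*l - l = -5*l)
Q(t) = 1/(-5 - t)
Q(n(-3, 0))*r(25, -36) = (-1/(5 + (1 + 0)/(-3 + 0)))*(-5*25) = -1/(5 + 1/(-3))*(-125) = -1/(5 - ⅓*1)*(-125) = -1/(5 - ⅓)*(-125) = -1/14/3*(-125) = -1*3/14*(-125) = -3/14*(-125) = 375/14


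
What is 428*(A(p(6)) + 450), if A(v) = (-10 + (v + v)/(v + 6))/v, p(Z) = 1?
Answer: 1319096/7 ≈ 1.8844e+5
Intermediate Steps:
A(v) = (-10 + 2*v/(6 + v))/v (A(v) = (-10 + (2*v)/(6 + v))/v = (-10 + 2*v/(6 + v))/v)
428*(A(p(6)) + 450) = 428*(4*(-15 - 2*1)/(1*(6 + 1)) + 450) = 428*(4*1*(-15 - 2)/7 + 450) = 428*(4*1*(1/7)*(-17) + 450) = 428*(-68/7 + 450) = 428*(3082/7) = 1319096/7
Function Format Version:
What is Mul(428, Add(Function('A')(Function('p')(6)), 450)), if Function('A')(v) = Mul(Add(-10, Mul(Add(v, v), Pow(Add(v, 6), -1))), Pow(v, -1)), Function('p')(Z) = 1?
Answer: Rational(1319096, 7) ≈ 1.8844e+5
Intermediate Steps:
Function('A')(v) = Mul(Pow(v, -1), Add(-10, Mul(2, v, Pow(Add(6, v), -1)))) (Function('A')(v) = Mul(Add(-10, Mul(Mul(2, v), Pow(Add(6, v), -1))), Pow(v, -1)) = Mul(Add(-10, Mul(2, v, Pow(Add(6, v), -1))), Pow(v, -1)) = Mul(Pow(v, -1), Add(-10, Mul(2, v, Pow(Add(6, v), -1)))))
Mul(428, Add(Function('A')(Function('p')(6)), 450)) = Mul(428, Add(Mul(4, Pow(1, -1), Pow(Add(6, 1), -1), Add(-15, Mul(-2, 1))), 450)) = Mul(428, Add(Mul(4, 1, Pow(7, -1), Add(-15, -2)), 450)) = Mul(428, Add(Mul(4, 1, Rational(1, 7), -17), 450)) = Mul(428, Add(Rational(-68, 7), 450)) = Mul(428, Rational(3082, 7)) = Rational(1319096, 7)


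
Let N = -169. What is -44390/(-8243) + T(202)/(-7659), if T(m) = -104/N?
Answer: 4419713186/820730781 ≈ 5.3851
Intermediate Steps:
T(m) = 8/13 (T(m) = -104/(-169) = -104*(-1/169) = 8/13)
-44390/(-8243) + T(202)/(-7659) = -44390/(-8243) + (8/13)/(-7659) = -44390*(-1/8243) + (8/13)*(-1/7659) = 44390/8243 - 8/99567 = 4419713186/820730781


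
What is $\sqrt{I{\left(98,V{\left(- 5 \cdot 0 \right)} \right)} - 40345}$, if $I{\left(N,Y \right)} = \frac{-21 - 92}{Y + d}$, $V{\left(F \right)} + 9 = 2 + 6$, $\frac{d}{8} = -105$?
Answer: $\frac{4 i \sqrt{2120627}}{29} \approx 200.86 i$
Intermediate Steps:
$d = -840$ ($d = 8 \left(-105\right) = -840$)
$V{\left(F \right)} = -1$ ($V{\left(F \right)} = -9 + \left(2 + 6\right) = -9 + 8 = -1$)
$I{\left(N,Y \right)} = - \frac{113}{-840 + Y}$ ($I{\left(N,Y \right)} = \frac{-21 - 92}{Y - 840} = - \frac{113}{-840 + Y}$)
$\sqrt{I{\left(98,V{\left(- 5 \cdot 0 \right)} \right)} - 40345} = \sqrt{- \frac{113}{-840 - 1} - 40345} = \sqrt{- \frac{113}{-841} - 40345} = \sqrt{\left(-113\right) \left(- \frac{1}{841}\right) - 40345} = \sqrt{\frac{113}{841} - 40345} = \sqrt{- \frac{33930032}{841}} = \frac{4 i \sqrt{2120627}}{29}$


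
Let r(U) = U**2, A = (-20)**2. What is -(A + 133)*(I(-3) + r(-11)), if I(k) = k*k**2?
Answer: -50102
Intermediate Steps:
I(k) = k**3
A = 400
-(A + 133)*(I(-3) + r(-11)) = -(400 + 133)*((-3)**3 + (-11)**2) = -533*(-27 + 121) = -533*94 = -1*50102 = -50102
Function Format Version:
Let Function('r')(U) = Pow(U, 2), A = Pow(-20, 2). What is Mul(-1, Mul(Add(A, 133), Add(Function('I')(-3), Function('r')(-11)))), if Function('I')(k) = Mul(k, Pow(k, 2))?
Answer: -50102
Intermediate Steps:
Function('I')(k) = Pow(k, 3)
A = 400
Mul(-1, Mul(Add(A, 133), Add(Function('I')(-3), Function('r')(-11)))) = Mul(-1, Mul(Add(400, 133), Add(Pow(-3, 3), Pow(-11, 2)))) = Mul(-1, Mul(533, Add(-27, 121))) = Mul(-1, Mul(533, 94)) = Mul(-1, 50102) = -50102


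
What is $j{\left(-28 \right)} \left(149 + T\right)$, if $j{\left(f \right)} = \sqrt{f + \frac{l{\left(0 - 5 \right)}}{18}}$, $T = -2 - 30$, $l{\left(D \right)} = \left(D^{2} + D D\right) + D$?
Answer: $\frac{117 i \sqrt{102}}{2} \approx 590.82 i$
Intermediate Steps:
$l{\left(D \right)} = D + 2 D^{2}$ ($l{\left(D \right)} = \left(D^{2} + D^{2}\right) + D = 2 D^{2} + D = D + 2 D^{2}$)
$T = -32$ ($T = -2 - 30 = -32$)
$j{\left(f \right)} = \sqrt{\frac{5}{2} + f}$ ($j{\left(f \right)} = \sqrt{f + \frac{\left(0 - 5\right) \left(1 + 2 \left(0 - 5\right)\right)}{18}} = \sqrt{f + - 5 \left(1 + 2 \left(-5\right)\right) \frac{1}{18}} = \sqrt{f + - 5 \left(1 - 10\right) \frac{1}{18}} = \sqrt{f + \left(-5\right) \left(-9\right) \frac{1}{18}} = \sqrt{f + 45 \cdot \frac{1}{18}} = \sqrt{f + \frac{5}{2}} = \sqrt{\frac{5}{2} + f}$)
$j{\left(-28 \right)} \left(149 + T\right) = \frac{\sqrt{10 + 4 \left(-28\right)}}{2} \left(149 - 32\right) = \frac{\sqrt{10 - 112}}{2} \cdot 117 = \frac{\sqrt{-102}}{2} \cdot 117 = \frac{i \sqrt{102}}{2} \cdot 117 = \frac{117 i \sqrt{102}}{2}$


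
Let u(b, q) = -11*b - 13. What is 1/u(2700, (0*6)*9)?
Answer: -1/29713 ≈ -3.3655e-5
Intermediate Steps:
u(b, q) = -13 - 11*b
1/u(2700, (0*6)*9) = 1/(-13 - 11*2700) = 1/(-13 - 29700) = 1/(-29713) = -1/29713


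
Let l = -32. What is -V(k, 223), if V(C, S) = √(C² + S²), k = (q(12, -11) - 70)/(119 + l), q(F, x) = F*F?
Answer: -√376404277/87 ≈ -223.00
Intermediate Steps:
q(F, x) = F²
k = 74/87 (k = (12² - 70)/(119 - 32) = (144 - 70)/87 = 74*(1/87) = 74/87 ≈ 0.85057)
-V(k, 223) = -√((74/87)² + 223²) = -√(5476/7569 + 49729) = -√(376404277/7569) = -√376404277/87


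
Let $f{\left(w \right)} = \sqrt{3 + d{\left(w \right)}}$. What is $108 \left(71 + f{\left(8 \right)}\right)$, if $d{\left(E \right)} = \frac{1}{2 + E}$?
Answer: $7668 + \frac{54 \sqrt{310}}{5} \approx 7858.2$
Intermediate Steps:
$f{\left(w \right)} = \sqrt{3 + \frac{1}{2 + w}}$
$108 \left(71 + f{\left(8 \right)}\right) = 108 \left(71 + \sqrt{\frac{7 + 3 \cdot 8}{2 + 8}}\right) = 108 \left(71 + \sqrt{\frac{7 + 24}{10}}\right) = 108 \left(71 + \sqrt{\frac{1}{10} \cdot 31}\right) = 108 \left(71 + \sqrt{\frac{31}{10}}\right) = 108 \left(71 + \frac{\sqrt{310}}{10}\right) = 7668 + \frac{54 \sqrt{310}}{5}$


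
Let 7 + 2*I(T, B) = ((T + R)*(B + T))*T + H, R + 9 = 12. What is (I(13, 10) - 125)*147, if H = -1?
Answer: 332661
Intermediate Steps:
R = 3 (R = -9 + 12 = 3)
I(T, B) = -4 + T*(3 + T)*(B + T)/2 (I(T, B) = -7/2 + (((T + 3)*(B + T))*T - 1)/2 = -7/2 + (((3 + T)*(B + T))*T - 1)/2 = -7/2 + (T*(3 + T)*(B + T) - 1)/2 = -7/2 + (-1 + T*(3 + T)*(B + T))/2 = -7/2 + (-1/2 + T*(3 + T)*(B + T)/2) = -4 + T*(3 + T)*(B + T)/2)
(I(13, 10) - 125)*147 = ((-4 + (1/2)*13**3 + (3/2)*13**2 + (1/2)*10*13**2 + (3/2)*10*13) - 125)*147 = ((-4 + (1/2)*2197 + (3/2)*169 + (1/2)*10*169 + 195) - 125)*147 = ((-4 + 2197/2 + 507/2 + 845 + 195) - 125)*147 = (2388 - 125)*147 = 2263*147 = 332661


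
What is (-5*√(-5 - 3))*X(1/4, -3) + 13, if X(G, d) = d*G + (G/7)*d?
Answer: 13 + 60*I*√2/7 ≈ 13.0 + 12.122*I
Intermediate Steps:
X(G, d) = 8*G*d/7 (X(G, d) = G*d + (G*(⅐))*d = G*d + (G/7)*d = G*d + G*d/7 = 8*G*d/7)
(-5*√(-5 - 3))*X(1/4, -3) + 13 = (-5*√(-5 - 3))*((8/7)*(1/4)*(-3)) + 13 = (-10*I*√2)*((8/7)*(1*(¼))*(-3)) + 13 = (-10*I*√2)*((8/7)*(¼)*(-3)) + 13 = -10*I*√2*(-6/7) + 13 = 60*I*√2/7 + 13 = 13 + 60*I*√2/7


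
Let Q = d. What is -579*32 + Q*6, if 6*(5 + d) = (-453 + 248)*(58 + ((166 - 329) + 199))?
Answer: -37828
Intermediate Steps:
d = -9650/3 (d = -5 + ((-453 + 248)*(58 + ((166 - 329) + 199)))/6 = -5 + (-205*(58 + (-163 + 199)))/6 = -5 + (-205*(58 + 36))/6 = -5 + (-205*94)/6 = -5 + (⅙)*(-19270) = -5 - 9635/3 = -9650/3 ≈ -3216.7)
Q = -9650/3 ≈ -3216.7
-579*32 + Q*6 = -579*32 - 9650/3*6 = -18528 - 19300 = -37828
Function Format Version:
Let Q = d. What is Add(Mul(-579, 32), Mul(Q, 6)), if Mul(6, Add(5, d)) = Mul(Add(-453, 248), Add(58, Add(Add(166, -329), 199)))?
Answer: -37828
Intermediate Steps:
d = Rational(-9650, 3) (d = Add(-5, Mul(Rational(1, 6), Mul(Add(-453, 248), Add(58, Add(Add(166, -329), 199))))) = Add(-5, Mul(Rational(1, 6), Mul(-205, Add(58, Add(-163, 199))))) = Add(-5, Mul(Rational(1, 6), Mul(-205, Add(58, 36)))) = Add(-5, Mul(Rational(1, 6), Mul(-205, 94))) = Add(-5, Mul(Rational(1, 6), -19270)) = Add(-5, Rational(-9635, 3)) = Rational(-9650, 3) ≈ -3216.7)
Q = Rational(-9650, 3) ≈ -3216.7
Add(Mul(-579, 32), Mul(Q, 6)) = Add(Mul(-579, 32), Mul(Rational(-9650, 3), 6)) = Add(-18528, -19300) = -37828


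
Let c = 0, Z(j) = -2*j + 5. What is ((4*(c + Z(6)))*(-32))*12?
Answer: 10752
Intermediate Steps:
Z(j) = 5 - 2*j
((4*(c + Z(6)))*(-32))*12 = ((4*(0 + (5 - 2*6)))*(-32))*12 = ((4*(0 + (5 - 12)))*(-32))*12 = ((4*(0 - 7))*(-32))*12 = ((4*(-7))*(-32))*12 = -28*(-32)*12 = 896*12 = 10752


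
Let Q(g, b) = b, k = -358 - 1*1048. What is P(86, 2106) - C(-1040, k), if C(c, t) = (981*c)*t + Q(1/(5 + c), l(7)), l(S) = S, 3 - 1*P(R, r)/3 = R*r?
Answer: -1435000786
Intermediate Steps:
P(R, r) = 9 - 3*R*r
k = -1406 (k = -358 - 1048 = -1406)
C(c, t) = 7 + 981*c*t (C(c, t) = (981*c)*t + 7 = 981*c*t + 7 = 7 + 981*c*t)
P(86, 2106) - C(-1040, k) = (9 - 3*86*2106) - (7 + 981*(-1040)*(-1406)) = (9 - 543348) - (7 + 1434457440) = -543339 - 1*1434457447 = -543339 - 1434457447 = -1435000786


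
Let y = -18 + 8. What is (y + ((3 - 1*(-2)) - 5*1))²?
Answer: 100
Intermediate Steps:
y = -10
(y + ((3 - 1*(-2)) - 5*1))² = (-10 + ((3 - 1*(-2)) - 5*1))² = (-10 + ((3 + 2) - 5))² = (-10 + (5 - 5))² = (-10 + 0)² = (-10)² = 100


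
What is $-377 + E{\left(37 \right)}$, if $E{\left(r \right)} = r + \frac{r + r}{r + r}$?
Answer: $-339$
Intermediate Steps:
$E{\left(r \right)} = 1 + r$ ($E{\left(r \right)} = r + \frac{2 r}{2 r} = r + 2 r \frac{1}{2 r} = r + 1 = 1 + r$)
$-377 + E{\left(37 \right)} = -377 + \left(1 + 37\right) = -377 + 38 = -339$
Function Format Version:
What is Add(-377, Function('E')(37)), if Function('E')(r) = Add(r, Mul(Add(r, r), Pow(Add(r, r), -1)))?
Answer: -339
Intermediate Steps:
Function('E')(r) = Add(1, r) (Function('E')(r) = Add(r, Mul(Mul(2, r), Pow(Mul(2, r), -1))) = Add(r, Mul(Mul(2, r), Mul(Rational(1, 2), Pow(r, -1)))) = Add(r, 1) = Add(1, r))
Add(-377, Function('E')(37)) = Add(-377, Add(1, 37)) = Add(-377, 38) = -339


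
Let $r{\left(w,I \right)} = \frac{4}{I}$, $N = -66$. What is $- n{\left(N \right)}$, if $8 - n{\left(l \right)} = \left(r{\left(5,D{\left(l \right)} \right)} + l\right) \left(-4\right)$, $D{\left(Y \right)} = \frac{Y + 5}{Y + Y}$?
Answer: $\frac{13504}{61} \approx 221.38$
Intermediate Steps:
$D{\left(Y \right)} = \frac{5 + Y}{2 Y}$
$n{\left(l \right)} = 8 + 4 l + \frac{32 l}{5 + l}$ ($n{\left(l \right)} = 8 - \left(\frac{4}{\frac{1}{2} \frac{1}{l} \left(5 + l\right)} + l\right) \left(-4\right) = 8 - \left(4 \frac{2 l}{5 + l} + l\right) \left(-4\right) = 8 - \left(\frac{8 l}{5 + l} + l\right) \left(-4\right) = 8 - \left(l + \frac{8 l}{5 + l}\right) \left(-4\right) = 8 - \left(- 4 l - \frac{32 l}{5 + l}\right) = 8 + \left(4 l + \frac{32 l}{5 + l}\right) = 8 + 4 l + \frac{32 l}{5 + l}$)
$- n{\left(N \right)} = - \frac{4 \left(10 + \left(-66\right)^{2} + 15 \left(-66\right)\right)}{5 - 66} = - \frac{4 \left(10 + 4356 - 990\right)}{-61} = - \frac{4 \left(-1\right) 3376}{61} = \left(-1\right) \left(- \frac{13504}{61}\right) = \frac{13504}{61}$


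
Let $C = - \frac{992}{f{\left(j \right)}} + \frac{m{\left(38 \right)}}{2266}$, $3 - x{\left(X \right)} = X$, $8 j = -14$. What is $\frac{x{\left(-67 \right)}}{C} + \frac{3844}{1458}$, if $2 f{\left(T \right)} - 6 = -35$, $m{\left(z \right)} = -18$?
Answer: $\frac{5996601052}{1638508419} \approx 3.6598$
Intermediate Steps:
$j = - \frac{7}{4}$ ($j = \frac{1}{8} \left(-14\right) = - \frac{7}{4} \approx -1.75$)
$f{\left(T \right)} = - \frac{29}{2}$ ($f{\left(T \right)} = 3 + \frac{1}{2} \left(-35\right) = 3 - \frac{35}{2} = - \frac{29}{2}$)
$x{\left(X \right)} = 3 - X$
$C = \frac{2247611}{32857}$ ($C = - \frac{992}{- \frac{29}{2}} - \frac{18}{2266} = \left(-992\right) \left(- \frac{2}{29}\right) - \frac{9}{1133} = \frac{1984}{29} - \frac{9}{1133} = \frac{2247611}{32857} \approx 68.406$)
$\frac{x{\left(-67 \right)}}{C} + \frac{3844}{1458} = \frac{3 - -67}{\frac{2247611}{32857}} + \frac{3844}{1458} = \left(3 + 67\right) \frac{32857}{2247611} + 3844 \cdot \frac{1}{1458} = 70 \cdot \frac{32857}{2247611} + \frac{1922}{729} = \frac{2299990}{2247611} + \frac{1922}{729} = \frac{5996601052}{1638508419}$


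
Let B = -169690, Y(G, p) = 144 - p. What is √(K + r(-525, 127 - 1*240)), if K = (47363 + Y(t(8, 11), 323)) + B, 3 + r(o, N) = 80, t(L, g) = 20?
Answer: I*√122429 ≈ 349.9*I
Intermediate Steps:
r(o, N) = 77 (r(o, N) = -3 + 80 = 77)
K = -122506 (K = (47363 + (144 - 1*323)) - 169690 = (47363 + (144 - 323)) - 169690 = (47363 - 179) - 169690 = 47184 - 169690 = -122506)
√(K + r(-525, 127 - 1*240)) = √(-122506 + 77) = √(-122429) = I*√122429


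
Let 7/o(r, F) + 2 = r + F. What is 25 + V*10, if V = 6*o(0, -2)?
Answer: -80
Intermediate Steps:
o(r, F) = 7/(-2 + F + r) (o(r, F) = 7/(-2 + (r + F)) = 7/(-2 + (F + r)) = 7/(-2 + F + r))
V = -21/2 (V = 6*(7/(-2 - 2 + 0)) = 6*(7/(-4)) = 6*(7*(-¼)) = 6*(-7/4) = -21/2 ≈ -10.500)
25 + V*10 = 25 - 21/2*10 = 25 - 105 = -80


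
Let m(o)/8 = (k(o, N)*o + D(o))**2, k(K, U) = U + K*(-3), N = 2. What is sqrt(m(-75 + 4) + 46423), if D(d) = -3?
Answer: sqrt(1864941015) ≈ 43185.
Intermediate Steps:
k(K, U) = U - 3*K
m(o) = 8*(-3 + o*(2 - 3*o))**2 (m(o) = 8*((2 - 3*o)*o - 3)**2 = 8*(o*(2 - 3*o) - 3)**2 = 8*(-3 + o*(2 - 3*o))**2)
sqrt(m(-75 + 4) + 46423) = sqrt(8*(3 + (-75 + 4)*(-2 + 3*(-75 + 4)))**2 + 46423) = sqrt(8*(3 - 71*(-2 + 3*(-71)))**2 + 46423) = sqrt(8*(3 - 71*(-2 - 213))**2 + 46423) = sqrt(8*(3 - 71*(-215))**2 + 46423) = sqrt(8*(3 + 15265)**2 + 46423) = sqrt(8*15268**2 + 46423) = sqrt(8*233111824 + 46423) = sqrt(1864894592 + 46423) = sqrt(1864941015)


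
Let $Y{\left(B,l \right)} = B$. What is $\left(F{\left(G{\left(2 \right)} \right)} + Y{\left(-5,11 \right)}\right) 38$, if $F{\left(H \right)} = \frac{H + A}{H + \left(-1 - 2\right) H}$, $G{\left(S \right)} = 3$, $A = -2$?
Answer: $- \frac{589}{3} \approx -196.33$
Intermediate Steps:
$F{\left(H \right)} = - \frac{-2 + H}{2 H}$ ($F{\left(H \right)} = \frac{H - 2}{H + \left(-1 - 2\right) H} = \frac{-2 + H}{H - 3 H} = \frac{-2 + H}{\left(-2\right) H} = \left(-2 + H\right) \left(- \frac{1}{2 H}\right) = - \frac{-2 + H}{2 H}$)
$\left(F{\left(G{\left(2 \right)} \right)} + Y{\left(-5,11 \right)}\right) 38 = \left(\frac{2 - 3}{2 \cdot 3} - 5\right) 38 = \left(\frac{1}{2} \cdot \frac{1}{3} \left(2 - 3\right) - 5\right) 38 = \left(\frac{1}{2} \cdot \frac{1}{3} \left(-1\right) - 5\right) 38 = \left(- \frac{1}{6} - 5\right) 38 = \left(- \frac{31}{6}\right) 38 = - \frac{589}{3}$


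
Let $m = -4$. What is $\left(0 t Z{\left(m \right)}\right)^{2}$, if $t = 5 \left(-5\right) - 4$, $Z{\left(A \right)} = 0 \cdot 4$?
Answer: $0$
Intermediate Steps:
$Z{\left(A \right)} = 0$
$t = -29$ ($t = -25 - 4 = -29$)
$\left(0 t Z{\left(m \right)}\right)^{2} = \left(0 \left(-29\right) 0\right)^{2} = \left(0 \cdot 0\right)^{2} = 0^{2} = 0$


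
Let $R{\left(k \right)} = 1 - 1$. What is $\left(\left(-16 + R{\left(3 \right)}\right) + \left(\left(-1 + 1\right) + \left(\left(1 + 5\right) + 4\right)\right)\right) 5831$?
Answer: $-34986$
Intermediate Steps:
$R{\left(k \right)} = 0$ ($R{\left(k \right)} = 1 - 1 = 0$)
$\left(\left(-16 + R{\left(3 \right)}\right) + \left(\left(-1 + 1\right) + \left(\left(1 + 5\right) + 4\right)\right)\right) 5831 = \left(\left(-16 + 0\right) + \left(\left(-1 + 1\right) + \left(\left(1 + 5\right) + 4\right)\right)\right) 5831 = \left(-16 + \left(0 + \left(6 + 4\right)\right)\right) 5831 = \left(-16 + \left(0 + 10\right)\right) 5831 = \left(-16 + 10\right) 5831 = \left(-6\right) 5831 = -34986$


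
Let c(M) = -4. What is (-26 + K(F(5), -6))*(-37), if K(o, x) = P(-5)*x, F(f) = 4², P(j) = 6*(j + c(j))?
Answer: -11026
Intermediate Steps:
P(j) = -24 + 6*j (P(j) = 6*(j - 4) = 6*(-4 + j) = -24 + 6*j)
F(f) = 16
K(o, x) = -54*x (K(o, x) = (-24 + 6*(-5))*x = (-24 - 30)*x = -54*x)
(-26 + K(F(5), -6))*(-37) = (-26 - 54*(-6))*(-37) = (-26 + 324)*(-37) = 298*(-37) = -11026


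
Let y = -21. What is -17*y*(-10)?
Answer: -3570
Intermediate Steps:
-17*y*(-10) = -17*(-21)*(-10) = 357*(-10) = -3570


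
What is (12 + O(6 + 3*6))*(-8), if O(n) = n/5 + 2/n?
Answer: -2026/15 ≈ -135.07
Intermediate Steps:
O(n) = 2/n + n/5 (O(n) = n*(1/5) + 2/n = n/5 + 2/n = 2/n + n/5)
(12 + O(6 + 3*6))*(-8) = (12 + (2/(6 + 3*6) + (6 + 3*6)/5))*(-8) = (12 + (2/(6 + 18) + (6 + 18)/5))*(-8) = (12 + (2/24 + (1/5)*24))*(-8) = (12 + (2*(1/24) + 24/5))*(-8) = (12 + (1/12 + 24/5))*(-8) = (12 + 293/60)*(-8) = (1013/60)*(-8) = -2026/15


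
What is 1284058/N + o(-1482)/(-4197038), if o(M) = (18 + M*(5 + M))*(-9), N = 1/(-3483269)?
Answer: -9386086696285033244/2098519 ≈ -4.4727e+12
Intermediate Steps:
N = -1/3483269 ≈ -2.8709e-7
o(M) = -162 - 9*M*(5 + M)
1284058/N + o(-1482)/(-4197038) = 1284058/(-1/3483269) + (-162 - 45*(-1482) - 9*(-1482)²)/(-4197038) = 1284058*(-3483269) + (-162 + 66690 - 9*2196324)*(-1/4197038) = -4472719425602 + (-162 + 66690 - 19766916)*(-1/4197038) = -4472719425602 - 19700388*(-1/4197038) = -4472719425602 + 9850194/2098519 = -9386086696285033244/2098519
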